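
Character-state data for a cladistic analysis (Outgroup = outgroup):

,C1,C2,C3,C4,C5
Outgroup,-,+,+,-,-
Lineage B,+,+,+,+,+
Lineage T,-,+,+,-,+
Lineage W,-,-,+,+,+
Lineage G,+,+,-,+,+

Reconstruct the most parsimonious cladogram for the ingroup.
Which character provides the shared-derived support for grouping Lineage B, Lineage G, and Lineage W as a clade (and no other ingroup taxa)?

C4

Character polarity is set by the outgroup: the derived state is whichever differs from the outgroup's state, so for C2, C3 the derived state is '-', and for the remaining characters it is '+'.
C1: derived state '+' in Lineage B and Lineage G only — synapomorphy for {Lineage B, Lineage G}.
C2 (derived state '-') is unique to Lineage W (autapomorphy; uninformative for grouping).
C3: derived state '-' in Lineage G only — an autapomorphy, so it tells us nothing about relationships among taxa.
C4 (derived state '+') is shared by Lineage B, Lineage G, and Lineage W — a synapomorphy uniting that clade.
C5 (derived state '+') is shared by all ingroup taxa — unites the whole ingroup.
Most parsimonious ingroup topology: (((Lineage B,Lineage G),Lineage W),Lineage T).
The clade {Lineage B, Lineage G, Lineage W} is supported by C4: its derived state '+' occurs in exactly those taxa and in no other taxon (including the outgroup).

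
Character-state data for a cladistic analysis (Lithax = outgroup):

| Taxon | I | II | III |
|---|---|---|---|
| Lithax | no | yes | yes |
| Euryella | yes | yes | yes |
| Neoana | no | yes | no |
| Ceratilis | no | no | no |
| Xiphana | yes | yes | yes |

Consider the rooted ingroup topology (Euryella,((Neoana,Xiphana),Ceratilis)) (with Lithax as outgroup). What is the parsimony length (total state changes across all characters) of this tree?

5

Map each character onto (Euryella,((Neoana,Xiphana),Ceratilis)) (rooted by Lithax) and count the minimum state changes it requires (Fitch parsimony):
I: 2; II: 1; III: 2.
Total tree length = 5.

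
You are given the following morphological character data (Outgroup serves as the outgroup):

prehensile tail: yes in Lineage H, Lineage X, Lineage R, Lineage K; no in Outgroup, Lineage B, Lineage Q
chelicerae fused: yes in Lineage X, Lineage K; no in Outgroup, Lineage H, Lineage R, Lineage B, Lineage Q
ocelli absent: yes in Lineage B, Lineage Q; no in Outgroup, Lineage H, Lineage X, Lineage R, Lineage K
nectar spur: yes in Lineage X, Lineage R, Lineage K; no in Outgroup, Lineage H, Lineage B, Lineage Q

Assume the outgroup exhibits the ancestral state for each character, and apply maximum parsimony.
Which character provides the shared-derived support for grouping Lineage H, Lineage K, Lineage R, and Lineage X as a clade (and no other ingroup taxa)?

prehensile tail

The outgroup has state 'no' for every character, so 'yes' is the derived state throughout.
Only Lineage H, Lineage K, Lineage R, and Lineage X show the derived state 'yes' for prehensile tail, supporting them as a clade.
chelicerae fused (derived state 'yes') is shared by Lineage K and Lineage X — a synapomorphy uniting that clade.
ocelli absent (derived state 'yes') is shared by Lineage B and Lineage Q — a synapomorphy uniting that clade.
nectar spur (derived state 'yes') is shared by Lineage K, Lineage R, and Lineage X — a synapomorphy uniting that clade.
Most parsimonious ingroup topology: ((Lineage H,((Lineage X,Lineage K),Lineage R)),(Lineage B,Lineage Q)).
The clade {Lineage H, Lineage K, Lineage R, Lineage X} is supported by prehensile tail: its derived state 'yes' occurs in exactly those taxa and in no other taxon (including the outgroup).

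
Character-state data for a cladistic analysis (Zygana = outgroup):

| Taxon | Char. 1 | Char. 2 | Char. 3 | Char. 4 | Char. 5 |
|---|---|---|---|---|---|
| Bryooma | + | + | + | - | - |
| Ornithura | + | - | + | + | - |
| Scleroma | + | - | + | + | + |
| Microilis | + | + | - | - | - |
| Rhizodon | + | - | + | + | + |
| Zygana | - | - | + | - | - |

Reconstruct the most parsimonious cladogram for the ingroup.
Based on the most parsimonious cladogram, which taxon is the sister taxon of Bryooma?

Character polarity is set by the outgroup: the derived state is whichever differs from the outgroup's state, so for Char. 3 the derived state is '-', and for the remaining characters it is '+'.
All ingroup taxa share the derived state '+' for Char. 1; it defines the ingroup but does not resolve relationships within it.
Char. 2: derived state '+' in Bryooma and Microilis only — synapomorphy for {Bryooma, Microilis}.
Char. 3 (derived state '-') is unique to Microilis (autapomorphy; uninformative for grouping).
Char. 4: derived state '+' in Ornithura, Rhizodon, and Scleroma only — synapomorphy for {Ornithura, Rhizodon, Scleroma}.
Char. 5: derived state '+' in Rhizodon and Scleroma only — synapomorphy for {Rhizodon, Scleroma}.
Most parsimonious ingroup topology: ((Microilis,Bryooma),(Ornithura,(Scleroma,Rhizodon))).
Bryooma and Microilis form a cherry on this tree, so they are sister taxa.

Microilis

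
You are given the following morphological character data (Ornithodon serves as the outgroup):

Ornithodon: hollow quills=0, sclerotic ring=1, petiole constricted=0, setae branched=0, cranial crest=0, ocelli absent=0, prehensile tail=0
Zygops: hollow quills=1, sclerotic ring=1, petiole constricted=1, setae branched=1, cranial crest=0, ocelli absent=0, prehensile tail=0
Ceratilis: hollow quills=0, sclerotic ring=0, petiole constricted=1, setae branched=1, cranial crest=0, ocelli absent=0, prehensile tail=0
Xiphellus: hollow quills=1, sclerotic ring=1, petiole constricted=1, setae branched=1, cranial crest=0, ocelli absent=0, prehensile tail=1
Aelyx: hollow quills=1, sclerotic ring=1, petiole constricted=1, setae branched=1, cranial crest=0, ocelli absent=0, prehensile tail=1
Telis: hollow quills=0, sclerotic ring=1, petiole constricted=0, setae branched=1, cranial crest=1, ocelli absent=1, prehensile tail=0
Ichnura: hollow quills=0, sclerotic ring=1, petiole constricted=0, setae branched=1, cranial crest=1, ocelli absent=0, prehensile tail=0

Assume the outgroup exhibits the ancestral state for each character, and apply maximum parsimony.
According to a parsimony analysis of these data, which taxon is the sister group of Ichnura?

Telis

Character polarity is set by the outgroup: the derived state is whichever differs from the outgroup's state, so for sclerotic ring the derived state is '0', and for the remaining characters it is '1'.
Only Aelyx, Xiphellus, and Zygops show the derived state '1' for hollow quills, supporting them as a clade.
sclerotic ring (derived state '0') is unique to Ceratilis (autapomorphy; uninformative for grouping).
Only Aelyx, Ceratilis, Xiphellus, and Zygops show the derived state '1' for petiole constricted, supporting them as a clade.
All ingroup taxa share the derived state '1' for setae branched; it defines the ingroup but does not resolve relationships within it.
Only Ichnura and Telis show the derived state '1' for cranial crest, supporting them as a clade.
ocelli absent (derived state '1') is unique to Telis (autapomorphy; uninformative for grouping).
prehensile tail: derived state '1' in Aelyx and Xiphellus only — synapomorphy for {Aelyx, Xiphellus}.
Most parsimonious ingroup topology: (((Zygops,(Xiphellus,Aelyx)),Ceratilis),(Telis,Ichnura)).
Ichnura and Telis form a cherry on this tree, so they are sister taxa.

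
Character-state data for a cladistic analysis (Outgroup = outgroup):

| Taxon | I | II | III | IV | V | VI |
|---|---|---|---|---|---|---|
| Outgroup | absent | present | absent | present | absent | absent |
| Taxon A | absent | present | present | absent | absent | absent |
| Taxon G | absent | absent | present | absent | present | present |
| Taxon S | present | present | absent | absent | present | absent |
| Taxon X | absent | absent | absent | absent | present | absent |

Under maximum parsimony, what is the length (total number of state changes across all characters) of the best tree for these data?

7

Character polarity is set by the outgroup: the derived state is whichever differs from the outgroup's state, so for II, IV the derived state is 'absent', and for the remaining characters it is 'present'.
I: derived state 'present' in Taxon S only — an autapomorphy, so it tells us nothing about relationships among taxa.
II: derived state 'absent' in Taxon G and Taxon X only — synapomorphy for {Taxon G, Taxon X}.
III groups Taxon A and Taxon G, which is incompatible with the clades supported by the remaining characters; treating it as convergent (homoplasy) costs fewer steps than any alternative tree.
IV (derived state 'absent') is shared by all ingroup taxa — unites the whole ingroup.
V: derived state 'present' in Taxon G, Taxon S, and Taxon X only — synapomorphy for {Taxon G, Taxon S, Taxon X}.
VI: derived state 'present' in Taxon G only — an autapomorphy, so it tells us nothing about relationships among taxa.
Most parsimonious ingroup topology: (Taxon A,((Taxon G,Taxon X),Taxon S)).
Changes per character on this tree: I: 1; II: 1; III: 2; IV: 1; V: 1; VI: 1.
Total = 7.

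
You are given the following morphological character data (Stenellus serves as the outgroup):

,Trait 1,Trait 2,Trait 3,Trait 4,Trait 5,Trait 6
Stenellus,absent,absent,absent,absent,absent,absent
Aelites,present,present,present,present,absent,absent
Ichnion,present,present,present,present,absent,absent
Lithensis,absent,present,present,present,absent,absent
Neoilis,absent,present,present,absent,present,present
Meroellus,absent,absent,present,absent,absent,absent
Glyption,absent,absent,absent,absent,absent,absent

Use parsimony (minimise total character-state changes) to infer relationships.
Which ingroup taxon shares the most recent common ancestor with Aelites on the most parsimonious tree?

Ichnion

The outgroup has state 'absent' for every character, so 'present' is the derived state throughout.
Only Aelites and Ichnion show the derived state 'present' for Trait 1, supporting them as a clade.
Trait 2: derived state 'present' in Aelites, Ichnion, Lithensis, and Neoilis only — synapomorphy for {Aelites, Ichnion, Lithensis, Neoilis}.
Only Aelites, Ichnion, Lithensis, Meroellus, and Neoilis show the derived state 'present' for Trait 3, supporting them as a clade.
Trait 4: derived state 'present' in Aelites, Ichnion, and Lithensis only — synapomorphy for {Aelites, Ichnion, Lithensis}.
Trait 5 (derived state 'present') is unique to Neoilis (autapomorphy; uninformative for grouping).
Trait 6: derived state 'present' in Neoilis only — an autapomorphy, so it tells us nothing about relationships among taxa.
Most parsimonious ingroup topology: (((((Aelites,Ichnion),Lithensis),Neoilis),Meroellus),Glyption).
Aelites and Ichnion form a cherry on this tree, so they are sister taxa.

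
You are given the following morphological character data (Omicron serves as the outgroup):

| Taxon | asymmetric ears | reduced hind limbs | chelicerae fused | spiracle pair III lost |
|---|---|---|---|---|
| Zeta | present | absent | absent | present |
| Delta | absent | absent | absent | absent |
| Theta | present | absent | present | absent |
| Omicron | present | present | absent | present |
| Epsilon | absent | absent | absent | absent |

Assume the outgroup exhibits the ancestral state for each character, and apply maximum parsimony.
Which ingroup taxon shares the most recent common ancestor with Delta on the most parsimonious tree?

Character polarity is set by the outgroup: the derived state is whichever differs from the outgroup's state, so for asymmetric ears, reduced hind limbs, spiracle pair III lost the derived state is 'absent', and for the remaining characters it is 'present'.
asymmetric ears (derived state 'absent') is shared by Delta and Epsilon — a synapomorphy uniting that clade.
All ingroup taxa share the derived state 'absent' for reduced hind limbs; it defines the ingroup but does not resolve relationships within it.
chelicerae fused: derived state 'present' in Theta only — an autapomorphy, so it tells us nothing about relationships among taxa.
Only Delta, Epsilon, and Theta show the derived state 'absent' for spiracle pair III lost, supporting them as a clade.
Most parsimonious ingroup topology: ((Theta,(Epsilon,Delta)),Zeta).
Delta and Epsilon form a cherry on this tree, so they are sister taxa.

Epsilon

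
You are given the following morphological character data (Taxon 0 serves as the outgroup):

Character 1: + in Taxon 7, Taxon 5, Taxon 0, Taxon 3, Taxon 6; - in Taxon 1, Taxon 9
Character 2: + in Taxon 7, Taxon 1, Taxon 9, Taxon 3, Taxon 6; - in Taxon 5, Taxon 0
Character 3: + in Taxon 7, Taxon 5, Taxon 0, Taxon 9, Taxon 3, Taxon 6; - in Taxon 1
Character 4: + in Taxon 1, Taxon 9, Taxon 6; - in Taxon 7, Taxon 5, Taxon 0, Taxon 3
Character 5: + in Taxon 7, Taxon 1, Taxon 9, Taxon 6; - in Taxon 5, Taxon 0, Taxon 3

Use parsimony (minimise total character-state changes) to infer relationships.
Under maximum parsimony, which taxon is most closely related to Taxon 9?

Character polarity is set by the outgroup: the derived state is whichever differs from the outgroup's state, so for Character 1, Character 3 the derived state is '-', and for the remaining characters it is '+'.
Character 1: derived state '-' in Taxon 1 and Taxon 9 only — synapomorphy for {Taxon 1, Taxon 9}.
Character 2 (derived state '+') is shared by Taxon 1, Taxon 3, Taxon 6, Taxon 7, and Taxon 9 — a synapomorphy uniting that clade.
Character 3: derived state '-' in Taxon 1 only — an autapomorphy, so it tells us nothing about relationships among taxa.
Character 4: derived state '+' in Taxon 1, Taxon 6, and Taxon 9 only — synapomorphy for {Taxon 1, Taxon 6, Taxon 9}.
Character 5 (derived state '+') is shared by Taxon 1, Taxon 6, Taxon 7, and Taxon 9 — a synapomorphy uniting that clade.
Most parsimonious ingroup topology: ((((Taxon 6,(Taxon 9,Taxon 1)),Taxon 7),Taxon 3),Taxon 5).
Taxon 9 and Taxon 1 form a cherry on this tree, so they are sister taxa.

Taxon 1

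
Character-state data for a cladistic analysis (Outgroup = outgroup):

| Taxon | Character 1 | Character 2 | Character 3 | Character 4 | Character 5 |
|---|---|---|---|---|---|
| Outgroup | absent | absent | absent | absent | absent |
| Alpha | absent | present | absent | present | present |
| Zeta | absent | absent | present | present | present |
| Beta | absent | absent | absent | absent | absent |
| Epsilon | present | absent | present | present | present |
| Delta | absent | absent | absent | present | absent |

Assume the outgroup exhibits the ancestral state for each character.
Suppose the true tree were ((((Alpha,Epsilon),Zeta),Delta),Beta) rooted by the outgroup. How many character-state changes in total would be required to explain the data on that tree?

Map each character onto ((((Alpha,Epsilon),Zeta),Delta),Beta) (rooted by Outgroup) and count the minimum state changes it requires (Fitch parsimony):
Character 1: 1; Character 2: 1; Character 3: 2; Character 4: 1; Character 5: 1.
Total tree length = 6.

6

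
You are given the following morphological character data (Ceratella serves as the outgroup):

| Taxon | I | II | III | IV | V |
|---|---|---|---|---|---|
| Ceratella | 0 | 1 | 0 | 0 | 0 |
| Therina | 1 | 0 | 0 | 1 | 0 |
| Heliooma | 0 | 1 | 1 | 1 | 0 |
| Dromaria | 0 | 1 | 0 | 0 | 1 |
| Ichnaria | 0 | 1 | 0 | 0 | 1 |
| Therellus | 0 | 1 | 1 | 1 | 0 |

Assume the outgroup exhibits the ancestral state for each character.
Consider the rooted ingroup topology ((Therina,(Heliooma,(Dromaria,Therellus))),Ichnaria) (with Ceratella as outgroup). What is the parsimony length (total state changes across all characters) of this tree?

8

Map each character onto ((Therina,(Heliooma,(Dromaria,Therellus))),Ichnaria) (rooted by Ceratella) and count the minimum state changes it requires (Fitch parsimony):
I: 1; II: 1; III: 2; IV: 2; V: 2.
Total tree length = 8.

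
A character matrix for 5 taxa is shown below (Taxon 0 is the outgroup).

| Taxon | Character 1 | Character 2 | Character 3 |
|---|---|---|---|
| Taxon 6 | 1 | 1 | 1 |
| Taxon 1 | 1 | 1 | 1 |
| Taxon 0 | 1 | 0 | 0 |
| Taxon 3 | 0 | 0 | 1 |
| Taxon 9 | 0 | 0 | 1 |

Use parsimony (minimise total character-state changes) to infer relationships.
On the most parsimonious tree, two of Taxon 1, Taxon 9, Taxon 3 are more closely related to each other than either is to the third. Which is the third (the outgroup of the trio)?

Taxon 1

Character polarity is set by the outgroup: the derived state is whichever differs from the outgroup's state, so for Character 1 the derived state is '0', and for the remaining characters it is '1'.
Character 1 (derived state '0') is shared by Taxon 3 and Taxon 9 — a synapomorphy uniting that clade.
Only Taxon 1 and Taxon 6 show the derived state '1' for Character 2, supporting them as a clade.
Character 3 (derived state '1') is shared by all ingroup taxa — unites the whole ingroup.
Most parsimonious ingroup topology: ((Taxon 9,Taxon 3),(Taxon 1,Taxon 6)).
Taxon 3 and Taxon 9 share a more recent common ancestor with each other than either does with Taxon 1, so Taxon 1 is the least closely related of the three.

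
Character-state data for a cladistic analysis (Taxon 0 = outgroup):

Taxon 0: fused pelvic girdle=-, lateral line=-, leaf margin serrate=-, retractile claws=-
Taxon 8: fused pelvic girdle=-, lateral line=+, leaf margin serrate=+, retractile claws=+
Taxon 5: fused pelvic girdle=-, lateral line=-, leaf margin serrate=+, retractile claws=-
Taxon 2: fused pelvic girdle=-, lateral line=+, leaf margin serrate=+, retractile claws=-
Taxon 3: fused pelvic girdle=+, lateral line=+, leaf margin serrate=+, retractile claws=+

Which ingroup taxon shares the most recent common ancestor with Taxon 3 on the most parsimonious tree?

Taxon 8

The outgroup has state '-' for every character, so '+' is the derived state throughout.
fused pelvic girdle: derived state '+' in Taxon 3 only — an autapomorphy, so it tells us nothing about relationships among taxa.
lateral line: derived state '+' in Taxon 2, Taxon 3, and Taxon 8 only — synapomorphy for {Taxon 2, Taxon 3, Taxon 8}.
leaf margin serrate (derived state '+') is shared by all ingroup taxa — unites the whole ingroup.
retractile claws (derived state '+') is shared by Taxon 3 and Taxon 8 — a synapomorphy uniting that clade.
Most parsimonious ingroup topology: (((Taxon 8,Taxon 3),Taxon 2),Taxon 5).
Taxon 3 and Taxon 8 form a cherry on this tree, so they are sister taxa.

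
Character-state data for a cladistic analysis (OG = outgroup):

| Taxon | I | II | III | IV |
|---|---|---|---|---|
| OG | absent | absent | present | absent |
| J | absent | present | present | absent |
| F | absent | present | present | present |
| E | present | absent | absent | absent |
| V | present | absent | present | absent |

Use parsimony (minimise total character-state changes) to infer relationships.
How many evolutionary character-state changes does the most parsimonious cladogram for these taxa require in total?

Character polarity is set by the outgroup: the derived state is whichever differs from the outgroup's state, so for III the derived state is 'absent', and for the remaining characters it is 'present'.
I: derived state 'present' in E and V only — synapomorphy for {E, V}.
II: derived state 'present' in F and J only — synapomorphy for {F, J}.
III: derived state 'absent' in E only — an autapomorphy, so it tells us nothing about relationships among taxa.
IV: derived state 'present' in F only — an autapomorphy, so it tells us nothing about relationships among taxa.
Most parsimonious ingroup topology: ((J,F),(E,V)).
Changes per character on this tree: I: 1; II: 1; III: 1; IV: 1.
Total = 4.

4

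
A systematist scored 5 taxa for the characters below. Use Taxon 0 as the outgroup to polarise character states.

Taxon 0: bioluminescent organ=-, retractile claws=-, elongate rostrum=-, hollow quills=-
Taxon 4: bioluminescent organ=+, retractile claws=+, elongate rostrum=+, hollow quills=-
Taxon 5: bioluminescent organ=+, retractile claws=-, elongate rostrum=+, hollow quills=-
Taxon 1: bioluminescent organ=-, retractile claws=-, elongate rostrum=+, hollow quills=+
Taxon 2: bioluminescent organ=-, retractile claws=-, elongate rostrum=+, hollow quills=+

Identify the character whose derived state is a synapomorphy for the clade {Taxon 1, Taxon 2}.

The outgroup has state '-' for every character, so '+' is the derived state throughout.
bioluminescent organ: derived state '+' in Taxon 4 and Taxon 5 only — synapomorphy for {Taxon 4, Taxon 5}.
retractile claws (derived state '+') is unique to Taxon 4 (autapomorphy; uninformative for grouping).
All ingroup taxa share the derived state '+' for elongate rostrum; it defines the ingroup but does not resolve relationships within it.
hollow quills (derived state '+') is shared by Taxon 1 and Taxon 2 — a synapomorphy uniting that clade.
Most parsimonious ingroup topology: ((Taxon 4,Taxon 5),(Taxon 1,Taxon 2)).
The clade {Taxon 1, Taxon 2} is supported by hollow quills: its derived state '+' occurs in exactly those taxa and in no other taxon (including the outgroup).

hollow quills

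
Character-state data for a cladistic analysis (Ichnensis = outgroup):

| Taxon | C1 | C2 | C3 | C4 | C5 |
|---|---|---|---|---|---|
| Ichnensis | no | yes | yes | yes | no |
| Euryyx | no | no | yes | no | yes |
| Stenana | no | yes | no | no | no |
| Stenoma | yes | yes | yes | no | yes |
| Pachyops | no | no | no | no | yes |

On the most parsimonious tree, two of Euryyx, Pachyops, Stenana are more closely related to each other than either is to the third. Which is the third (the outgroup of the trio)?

Stenana

Character polarity is set by the outgroup: the derived state is whichever differs from the outgroup's state, so for C2, C3, C4 the derived state is 'no', and for the remaining characters it is 'yes'.
C1 (derived state 'yes') is unique to Stenoma (autapomorphy; uninformative for grouping).
C2: derived state 'no' in Euryyx and Pachyops only — synapomorphy for {Euryyx, Pachyops}.
C3 groups Pachyops and Stenana, which is incompatible with the clades supported by the remaining characters; treating it as convergent (homoplasy) costs fewer steps than any alternative tree.
All ingroup taxa share the derived state 'no' for C4; it defines the ingroup but does not resolve relationships within it.
Only Euryyx, Pachyops, and Stenoma show the derived state 'yes' for C5, supporting them as a clade.
Most parsimonious ingroup topology: (((Euryyx,Pachyops),Stenoma),Stenana).
Euryyx and Pachyops share a more recent common ancestor with each other than either does with Stenana, so Stenana is the least closely related of the three.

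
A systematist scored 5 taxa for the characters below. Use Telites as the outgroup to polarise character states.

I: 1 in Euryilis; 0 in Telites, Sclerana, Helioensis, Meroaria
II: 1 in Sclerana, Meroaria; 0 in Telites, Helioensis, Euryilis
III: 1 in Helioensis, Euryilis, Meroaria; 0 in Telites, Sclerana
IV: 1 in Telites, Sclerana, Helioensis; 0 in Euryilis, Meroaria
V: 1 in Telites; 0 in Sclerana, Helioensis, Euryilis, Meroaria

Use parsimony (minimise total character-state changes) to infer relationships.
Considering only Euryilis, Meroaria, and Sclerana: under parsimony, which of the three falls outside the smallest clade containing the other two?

Sclerana

Character polarity is set by the outgroup: the derived state is whichever differs from the outgroup's state, so for IV, V the derived state is '0', and for the remaining characters it is '1'.
I (derived state '1') is unique to Euryilis (autapomorphy; uninformative for grouping).
II groups Meroaria and Sclerana, which is incompatible with the clades supported by the remaining characters; treating it as convergent (homoplasy) costs fewer steps than any alternative tree.
Only Euryilis, Helioensis, and Meroaria show the derived state '1' for III, supporting them as a clade.
IV: derived state '0' in Euryilis and Meroaria only — synapomorphy for {Euryilis, Meroaria}.
V (derived state '0') is shared by all ingroup taxa — unites the whole ingroup.
Most parsimonious ingroup topology: (Sclerana,(Helioensis,(Euryilis,Meroaria))).
Euryilis and Meroaria share a more recent common ancestor with each other than either does with Sclerana, so Sclerana is the least closely related of the three.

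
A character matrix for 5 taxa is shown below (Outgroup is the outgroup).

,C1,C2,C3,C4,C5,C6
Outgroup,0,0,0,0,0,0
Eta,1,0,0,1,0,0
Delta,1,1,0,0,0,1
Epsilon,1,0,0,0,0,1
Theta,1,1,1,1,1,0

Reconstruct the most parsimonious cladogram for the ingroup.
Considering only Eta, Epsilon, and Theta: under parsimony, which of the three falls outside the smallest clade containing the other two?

Epsilon

The outgroup has state '0' for every character, so '1' is the derived state throughout.
C1 (derived state '1') is shared by all ingroup taxa — unites the whole ingroup.
C2 groups Delta and Theta, which is incompatible with the clades supported by the remaining characters; treating it as convergent (homoplasy) costs fewer steps than any alternative tree.
C3 (derived state '1') is unique to Theta (autapomorphy; uninformative for grouping).
C4: derived state '1' in Eta and Theta only — synapomorphy for {Eta, Theta}.
C5 (derived state '1') is unique to Theta (autapomorphy; uninformative for grouping).
Only Delta and Epsilon show the derived state '1' for C6, supporting them as a clade.
Most parsimonious ingroup topology: ((Eta,Theta),(Delta,Epsilon)).
Eta and Theta share a more recent common ancestor with each other than either does with Epsilon, so Epsilon is the least closely related of the three.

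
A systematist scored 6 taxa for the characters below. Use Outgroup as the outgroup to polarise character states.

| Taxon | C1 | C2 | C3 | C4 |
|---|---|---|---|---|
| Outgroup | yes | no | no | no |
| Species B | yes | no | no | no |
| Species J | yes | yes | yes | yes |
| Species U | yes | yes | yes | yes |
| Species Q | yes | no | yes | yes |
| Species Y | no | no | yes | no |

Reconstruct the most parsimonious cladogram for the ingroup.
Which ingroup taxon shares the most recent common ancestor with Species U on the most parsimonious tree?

Species J

Character polarity is set by the outgroup: the derived state is whichever differs from the outgroup's state, so for C1 the derived state is 'no', and for the remaining characters it is 'yes'.
C1: derived state 'no' in Species Y only — an autapomorphy, so it tells us nothing about relationships among taxa.
C2: derived state 'yes' in Species J and Species U only — synapomorphy for {Species J, Species U}.
C3: derived state 'yes' in Species J, Species Q, Species U, and Species Y only — synapomorphy for {Species J, Species Q, Species U, Species Y}.
C4: derived state 'yes' in Species J, Species Q, and Species U only — synapomorphy for {Species J, Species Q, Species U}.
Most parsimonious ingroup topology: (Species B,(((Species J,Species U),Species Q),Species Y)).
Species U and Species J form a cherry on this tree, so they are sister taxa.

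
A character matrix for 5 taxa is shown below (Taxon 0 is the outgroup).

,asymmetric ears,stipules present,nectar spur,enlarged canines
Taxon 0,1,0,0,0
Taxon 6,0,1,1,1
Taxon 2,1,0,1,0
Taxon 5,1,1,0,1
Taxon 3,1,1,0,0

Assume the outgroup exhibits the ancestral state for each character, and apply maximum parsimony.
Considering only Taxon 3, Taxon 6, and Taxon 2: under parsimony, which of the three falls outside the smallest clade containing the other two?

Taxon 2

Character polarity is set by the outgroup: the derived state is whichever differs from the outgroup's state, so for asymmetric ears the derived state is '0', and for the remaining characters it is '1'.
asymmetric ears: derived state '0' in Taxon 6 only — an autapomorphy, so it tells us nothing about relationships among taxa.
Only Taxon 3, Taxon 5, and Taxon 6 show the derived state '1' for stipules present, supporting them as a clade.
nectar spur groups Taxon 2 and Taxon 6, which is incompatible with the clades supported by the remaining characters; treating it as convergent (homoplasy) costs fewer steps than any alternative tree.
enlarged canines (derived state '1') is shared by Taxon 5 and Taxon 6 — a synapomorphy uniting that clade.
Most parsimonious ingroup topology: (((Taxon 6,Taxon 5),Taxon 3),Taxon 2).
Taxon 3 and Taxon 6 share a more recent common ancestor with each other than either does with Taxon 2, so Taxon 2 is the least closely related of the three.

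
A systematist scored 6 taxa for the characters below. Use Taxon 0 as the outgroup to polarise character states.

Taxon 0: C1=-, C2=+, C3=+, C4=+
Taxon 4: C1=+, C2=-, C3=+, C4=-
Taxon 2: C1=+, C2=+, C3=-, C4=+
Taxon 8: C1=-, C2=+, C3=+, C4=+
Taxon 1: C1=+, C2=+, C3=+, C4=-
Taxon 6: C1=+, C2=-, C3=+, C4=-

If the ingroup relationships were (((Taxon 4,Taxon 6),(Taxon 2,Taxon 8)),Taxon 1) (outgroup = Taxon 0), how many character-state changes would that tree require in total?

Map each character onto (((Taxon 4,Taxon 6),(Taxon 2,Taxon 8)),Taxon 1) (rooted by Taxon 0) and count the minimum state changes it requires (Fitch parsimony):
C1: 2; C2: 1; C3: 1; C4: 2.
Total tree length = 6.

6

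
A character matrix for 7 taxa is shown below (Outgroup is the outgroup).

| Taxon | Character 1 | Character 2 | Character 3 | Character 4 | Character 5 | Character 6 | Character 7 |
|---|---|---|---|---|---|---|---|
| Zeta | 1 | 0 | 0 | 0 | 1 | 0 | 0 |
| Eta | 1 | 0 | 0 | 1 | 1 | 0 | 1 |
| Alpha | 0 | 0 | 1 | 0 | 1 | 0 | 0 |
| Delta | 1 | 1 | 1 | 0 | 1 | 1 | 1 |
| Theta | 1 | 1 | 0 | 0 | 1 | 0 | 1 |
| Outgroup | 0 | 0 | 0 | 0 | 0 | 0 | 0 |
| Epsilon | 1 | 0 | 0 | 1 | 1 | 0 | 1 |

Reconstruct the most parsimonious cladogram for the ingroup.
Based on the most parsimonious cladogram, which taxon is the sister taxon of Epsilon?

Eta

The outgroup has state '0' for every character, so '1' is the derived state throughout.
Character 1 (derived state '1') is shared by Delta, Epsilon, Eta, Theta, and Zeta — a synapomorphy uniting that clade.
Character 2: derived state '1' in Delta and Theta only — synapomorphy for {Delta, Theta}.
Character 3 groups Alpha and Delta, which is incompatible with the clades supported by the remaining characters; treating it as convergent (homoplasy) costs fewer steps than any alternative tree.
Character 4: derived state '1' in Epsilon and Eta only — synapomorphy for {Epsilon, Eta}.
All ingroup taxa share the derived state '1' for Character 5; it defines the ingroup but does not resolve relationships within it.
Character 6 (derived state '1') is unique to Delta (autapomorphy; uninformative for grouping).
Only Delta, Epsilon, Eta, and Theta show the derived state '1' for Character 7, supporting them as a clade.
Most parsimonious ingroup topology: ((((Epsilon,Eta),(Theta,Delta)),Zeta),Alpha).
Epsilon and Eta form a cherry on this tree, so they are sister taxa.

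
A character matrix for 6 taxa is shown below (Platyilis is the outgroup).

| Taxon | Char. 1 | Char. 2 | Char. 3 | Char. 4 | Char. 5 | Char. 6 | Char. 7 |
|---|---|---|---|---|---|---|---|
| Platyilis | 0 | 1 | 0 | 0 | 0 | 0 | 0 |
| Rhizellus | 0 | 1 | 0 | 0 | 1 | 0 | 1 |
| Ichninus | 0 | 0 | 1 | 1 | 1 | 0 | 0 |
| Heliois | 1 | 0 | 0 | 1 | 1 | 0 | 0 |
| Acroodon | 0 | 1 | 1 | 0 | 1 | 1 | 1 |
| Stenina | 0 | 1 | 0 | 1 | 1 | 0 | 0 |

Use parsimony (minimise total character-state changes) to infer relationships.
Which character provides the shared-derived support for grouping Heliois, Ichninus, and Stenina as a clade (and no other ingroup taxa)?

Character polarity is set by the outgroup: the derived state is whichever differs from the outgroup's state, so for Char. 2 the derived state is '0', and for the remaining characters it is '1'.
Char. 1 (derived state '1') is unique to Heliois (autapomorphy; uninformative for grouping).
Only Heliois and Ichninus show the derived state '0' for Char. 2, supporting them as a clade.
Char. 3 (state '1') occurs in Acroodon and Ichninus but conflicts with the nesting implied by the other characters — most parsimoniously interpreted as homoplasy.
Char. 4 (derived state '1') is shared by Heliois, Ichninus, and Stenina — a synapomorphy uniting that clade.
Char. 5 (derived state '1') is shared by all ingroup taxa — unites the whole ingroup.
Char. 6 (derived state '1') is unique to Acroodon (autapomorphy; uninformative for grouping).
Char. 7: derived state '1' in Acroodon and Rhizellus only — synapomorphy for {Acroodon, Rhizellus}.
Most parsimonious ingroup topology: ((Rhizellus,Acroodon),((Ichninus,Heliois),Stenina)).
The clade {Heliois, Ichninus, Stenina} is supported by Char. 4: its derived state '1' occurs in exactly those taxa and in no other taxon (including the outgroup).

Char. 4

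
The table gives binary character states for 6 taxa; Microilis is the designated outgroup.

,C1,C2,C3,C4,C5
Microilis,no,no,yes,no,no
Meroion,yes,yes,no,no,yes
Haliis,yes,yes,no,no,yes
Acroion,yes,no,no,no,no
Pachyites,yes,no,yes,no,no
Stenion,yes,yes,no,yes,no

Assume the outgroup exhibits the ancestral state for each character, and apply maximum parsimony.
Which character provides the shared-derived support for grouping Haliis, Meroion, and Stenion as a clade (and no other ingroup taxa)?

Character polarity is set by the outgroup: the derived state is whichever differs from the outgroup's state, so for C3 the derived state is 'no', and for the remaining characters it is 'yes'.
C1 (derived state 'yes') is shared by all ingroup taxa — unites the whole ingroup.
C2 (derived state 'yes') is shared by Haliis, Meroion, and Stenion — a synapomorphy uniting that clade.
C3 (derived state 'no') is shared by Acroion, Haliis, Meroion, and Stenion — a synapomorphy uniting that clade.
C4 (derived state 'yes') is unique to Stenion (autapomorphy; uninformative for grouping).
C5: derived state 'yes' in Haliis and Meroion only — synapomorphy for {Haliis, Meroion}.
Most parsimonious ingroup topology: ((((Meroion,Haliis),Stenion),Acroion),Pachyites).
The clade {Haliis, Meroion, Stenion} is supported by C2: its derived state 'yes' occurs in exactly those taxa and in no other taxon (including the outgroup).

C2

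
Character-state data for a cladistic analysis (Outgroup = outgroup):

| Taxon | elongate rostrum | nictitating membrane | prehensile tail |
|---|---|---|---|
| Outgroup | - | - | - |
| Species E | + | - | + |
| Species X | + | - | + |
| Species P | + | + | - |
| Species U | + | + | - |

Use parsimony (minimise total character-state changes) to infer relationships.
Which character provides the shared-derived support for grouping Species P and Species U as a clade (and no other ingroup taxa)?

nictitating membrane

The outgroup has state '-' for every character, so '+' is the derived state throughout.
All ingroup taxa share the derived state '+' for elongate rostrum; it defines the ingroup but does not resolve relationships within it.
nictitating membrane: derived state '+' in Species P and Species U only — synapomorphy for {Species P, Species U}.
Only Species E and Species X show the derived state '+' for prehensile tail, supporting them as a clade.
Most parsimonious ingroup topology: ((Species E,Species X),(Species P,Species U)).
The clade {Species P, Species U} is supported by nictitating membrane: its derived state '+' occurs in exactly those taxa and in no other taxon (including the outgroup).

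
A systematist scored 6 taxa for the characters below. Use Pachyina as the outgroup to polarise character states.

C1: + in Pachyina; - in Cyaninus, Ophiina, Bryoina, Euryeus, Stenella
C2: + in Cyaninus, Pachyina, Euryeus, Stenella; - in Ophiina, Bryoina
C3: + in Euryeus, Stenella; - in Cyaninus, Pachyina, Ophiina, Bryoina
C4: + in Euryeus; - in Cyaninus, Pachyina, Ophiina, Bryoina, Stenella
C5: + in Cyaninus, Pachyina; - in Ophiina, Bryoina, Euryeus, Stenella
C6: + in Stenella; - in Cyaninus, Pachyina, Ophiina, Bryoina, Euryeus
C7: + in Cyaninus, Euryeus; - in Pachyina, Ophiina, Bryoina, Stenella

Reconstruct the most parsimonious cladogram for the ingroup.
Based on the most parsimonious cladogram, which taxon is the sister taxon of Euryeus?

Character polarity is set by the outgroup: the derived state is whichever differs from the outgroup's state, so for C1, C2, C5 the derived state is '-', and for the remaining characters it is '+'.
All ingroup taxa share the derived state '-' for C1; it defines the ingroup but does not resolve relationships within it.
Only Bryoina and Ophiina show the derived state '-' for C2, supporting them as a clade.
Only Euryeus and Stenella show the derived state '+' for C3, supporting them as a clade.
C4 (derived state '+') is unique to Euryeus (autapomorphy; uninformative for grouping).
Only Bryoina, Euryeus, Ophiina, and Stenella show the derived state '-' for C5, supporting them as a clade.
C6: derived state '+' in Stenella only — an autapomorphy, so it tells us nothing about relationships among taxa.
C7 groups Cyaninus and Euryeus, which is incompatible with the clades supported by the remaining characters; treating it as convergent (homoplasy) costs fewer steps than any alternative tree.
Most parsimonious ingroup topology: (Cyaninus,((Stenella,Euryeus),(Ophiina,Bryoina))).
Euryeus and Stenella form a cherry on this tree, so they are sister taxa.

Stenella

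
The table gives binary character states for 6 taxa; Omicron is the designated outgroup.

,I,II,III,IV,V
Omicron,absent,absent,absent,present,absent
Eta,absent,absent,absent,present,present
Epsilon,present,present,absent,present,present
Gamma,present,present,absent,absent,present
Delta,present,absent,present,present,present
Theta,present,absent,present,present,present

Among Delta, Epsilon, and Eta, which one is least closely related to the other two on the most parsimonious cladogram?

Character polarity is set by the outgroup: the derived state is whichever differs from the outgroup's state, so for IV the derived state is 'absent', and for the remaining characters it is 'present'.
I (derived state 'present') is shared by Delta, Epsilon, Gamma, and Theta — a synapomorphy uniting that clade.
Only Epsilon and Gamma show the derived state 'present' for II, supporting them as a clade.
III (derived state 'present') is shared by Delta and Theta — a synapomorphy uniting that clade.
IV: derived state 'absent' in Gamma only — an autapomorphy, so it tells us nothing about relationships among taxa.
All ingroup taxa share the derived state 'present' for V; it defines the ingroup but does not resolve relationships within it.
Most parsimonious ingroup topology: (Eta,((Epsilon,Gamma),(Delta,Theta))).
Delta and Epsilon share a more recent common ancestor with each other than either does with Eta, so Eta is the least closely related of the three.

Eta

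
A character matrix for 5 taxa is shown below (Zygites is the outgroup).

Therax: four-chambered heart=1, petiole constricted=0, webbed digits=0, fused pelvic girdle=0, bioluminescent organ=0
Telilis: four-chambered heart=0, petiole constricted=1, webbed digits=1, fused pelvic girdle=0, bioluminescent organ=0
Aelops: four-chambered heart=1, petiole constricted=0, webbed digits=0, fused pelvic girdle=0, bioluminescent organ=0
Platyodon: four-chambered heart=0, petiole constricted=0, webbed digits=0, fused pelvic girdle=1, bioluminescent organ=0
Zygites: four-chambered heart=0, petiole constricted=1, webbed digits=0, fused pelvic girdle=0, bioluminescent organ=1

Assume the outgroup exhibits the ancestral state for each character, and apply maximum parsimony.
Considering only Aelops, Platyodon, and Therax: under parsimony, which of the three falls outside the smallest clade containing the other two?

Platyodon

Character polarity is set by the outgroup: the derived state is whichever differs from the outgroup's state, so for petiole constricted, bioluminescent organ the derived state is '0', and for the remaining characters it is '1'.
Only Aelops and Therax show the derived state '1' for four-chambered heart, supporting them as a clade.
petiole constricted: derived state '0' in Aelops, Platyodon, and Therax only — synapomorphy for {Aelops, Platyodon, Therax}.
webbed digits: derived state '1' in Telilis only — an autapomorphy, so it tells us nothing about relationships among taxa.
fused pelvic girdle: derived state '1' in Platyodon only — an autapomorphy, so it tells us nothing about relationships among taxa.
bioluminescent organ (derived state '0') is shared by all ingroup taxa — unites the whole ingroup.
Most parsimonious ingroup topology: ((Platyodon,(Therax,Aelops)),Telilis).
Aelops and Therax share a more recent common ancestor with each other than either does with Platyodon, so Platyodon is the least closely related of the three.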